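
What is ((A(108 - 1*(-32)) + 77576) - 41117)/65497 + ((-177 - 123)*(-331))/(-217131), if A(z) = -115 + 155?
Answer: 473737423/4740476369 ≈ 0.099935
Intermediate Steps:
A(z) = 40
((A(108 - 1*(-32)) + 77576) - 41117)/65497 + ((-177 - 123)*(-331))/(-217131) = ((40 + 77576) - 41117)/65497 + ((-177 - 123)*(-331))/(-217131) = (77616 - 41117)*(1/65497) - 300*(-331)*(-1/217131) = 36499*(1/65497) + 99300*(-1/217131) = 36499/65497 - 33100/72377 = 473737423/4740476369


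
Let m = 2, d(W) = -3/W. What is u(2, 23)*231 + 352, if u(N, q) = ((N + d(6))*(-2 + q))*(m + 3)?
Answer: 73469/2 ≈ 36735.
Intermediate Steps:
u(N, q) = 5*(-2 + q)*(-½ + N) (u(N, q) = ((N - 3/6)*(-2 + q))*(2 + 3) = ((N - 3*⅙)*(-2 + q))*5 = ((N - ½)*(-2 + q))*5 = ((-½ + N)*(-2 + q))*5 = ((-2 + q)*(-½ + N))*5 = 5*(-2 + q)*(-½ + N))
u(2, 23)*231 + 352 = (5 - 10*2 - 5/2*23 + 5*2*23)*231 + 352 = (5 - 20 - 115/2 + 230)*231 + 352 = (315/2)*231 + 352 = 72765/2 + 352 = 73469/2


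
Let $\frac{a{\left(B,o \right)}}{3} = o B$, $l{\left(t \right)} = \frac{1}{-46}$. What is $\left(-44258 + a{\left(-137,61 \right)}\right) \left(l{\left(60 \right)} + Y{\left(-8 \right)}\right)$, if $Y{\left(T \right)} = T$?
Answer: $\frac{25582401}{46} \approx 5.5614 \cdot 10^{5}$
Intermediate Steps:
$l{\left(t \right)} = - \frac{1}{46}$
$a{\left(B,o \right)} = 3 B o$ ($a{\left(B,o \right)} = 3 o B = 3 B o$)
$\left(-44258 + a{\left(-137,61 \right)}\right) \left(l{\left(60 \right)} + Y{\left(-8 \right)}\right) = \left(-44258 + 3 \left(-137\right) 61\right) \left(- \frac{1}{46} - 8\right) = \left(-44258 - 25071\right) \left(- \frac{369}{46}\right) = \left(-69329\right) \left(- \frac{369}{46}\right) = \frac{25582401}{46}$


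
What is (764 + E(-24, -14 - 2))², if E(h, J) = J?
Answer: 559504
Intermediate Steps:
(764 + E(-24, -14 - 2))² = (764 + (-14 - 2))² = (764 - 16)² = 748² = 559504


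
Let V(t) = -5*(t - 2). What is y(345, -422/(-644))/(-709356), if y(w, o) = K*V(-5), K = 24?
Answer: -70/59113 ≈ -0.0011842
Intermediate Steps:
V(t) = 10 - 5*t (V(t) = -5*(-2 + t) = 10 - 5*t)
y(w, o) = 840 (y(w, o) = 24*(10 - 5*(-5)) = 24*(10 + 25) = 24*35 = 840)
y(345, -422/(-644))/(-709356) = 840/(-709356) = 840*(-1/709356) = -70/59113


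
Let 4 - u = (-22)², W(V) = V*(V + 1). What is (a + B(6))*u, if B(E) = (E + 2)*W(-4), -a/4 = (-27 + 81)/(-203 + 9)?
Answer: -4521600/97 ≈ -46614.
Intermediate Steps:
a = 108/97 (a = -4*(-27 + 81)/(-203 + 9) = -216/(-194) = -216*(-1)/194 = -4*(-27/97) = 108/97 ≈ 1.1134)
W(V) = V*(1 + V)
u = -480 (u = 4 - 1*(-22)² = 4 - 1*484 = 4 - 484 = -480)
B(E) = 24 + 12*E (B(E) = (E + 2)*(-4*(1 - 4)) = (2 + E)*(-4*(-3)) = (2 + E)*12 = 24 + 12*E)
(a + B(6))*u = (108/97 + (24 + 12*6))*(-480) = (108/97 + (24 + 72))*(-480) = (108/97 + 96)*(-480) = (9420/97)*(-480) = -4521600/97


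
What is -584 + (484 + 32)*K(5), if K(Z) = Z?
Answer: 1996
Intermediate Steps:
-584 + (484 + 32)*K(5) = -584 + (484 + 32)*5 = -584 + 516*5 = -584 + 2580 = 1996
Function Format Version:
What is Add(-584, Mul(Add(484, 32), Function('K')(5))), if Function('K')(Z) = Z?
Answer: 1996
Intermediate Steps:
Add(-584, Mul(Add(484, 32), Function('K')(5))) = Add(-584, Mul(Add(484, 32), 5)) = Add(-584, Mul(516, 5)) = Add(-584, 2580) = 1996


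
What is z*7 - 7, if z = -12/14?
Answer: -13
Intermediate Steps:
z = -6/7 (z = -12*1/14 = -6/7 ≈ -0.85714)
z*7 - 7 = -6/7*7 - 7 = -6 - 7 = -13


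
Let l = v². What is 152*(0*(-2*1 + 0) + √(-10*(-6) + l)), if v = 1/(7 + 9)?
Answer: 19*√15361/2 ≈ 1177.4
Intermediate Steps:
v = 1/16 ≈ 0.062500
l = 1/256 (l = (1/16)² = 1/256 ≈ 0.0039063)
152*(0*(-2*1 + 0) + √(-10*(-6) + l)) = 152*(0*(-2*1 + 0) + √(-10*(-6) + 1/256)) = 152*(0*(-2 + 0) + √(60 + 1/256)) = 152*(0*(-2) + √(15361/256)) = 152*(0 + √15361/16) = 152*(√15361/16) = 19*√15361/2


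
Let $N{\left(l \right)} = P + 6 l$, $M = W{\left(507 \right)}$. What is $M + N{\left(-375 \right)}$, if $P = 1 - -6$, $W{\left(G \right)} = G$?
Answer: $-1736$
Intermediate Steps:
$P = 7$ ($P = 1 + 6 = 7$)
$M = 507$
$N{\left(l \right)} = 7 + 6 l$
$M + N{\left(-375 \right)} = 507 + \left(7 + 6 \left(-375\right)\right) = 507 + \left(7 - 2250\right) = 507 - 2243 = -1736$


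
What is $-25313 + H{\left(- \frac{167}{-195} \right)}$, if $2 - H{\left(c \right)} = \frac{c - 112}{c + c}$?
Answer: $- \frac{8432201}{334} \approx -25246.0$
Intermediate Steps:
$H{\left(c \right)} = 2 - \frac{-112 + c}{2 c}$ ($H{\left(c \right)} = 2 - \frac{c - 112}{c + c} = 2 - \frac{-112 + c}{2 c}$)
$-25313 + H{\left(- \frac{167}{-195} \right)} = -25313 + \left(\frac{3}{2} + \frac{56}{\left(-167\right) \frac{1}{-195}}\right) = -25313 + \left(\frac{3}{2} + \frac{56}{\left(-167\right) \left(- \frac{1}{195}\right)}\right) = -25313 + \left(\frac{3}{2} + \frac{56}{\frac{167}{195}}\right) = -25313 + \left(\frac{3}{2} + 56 \cdot \frac{195}{167}\right) = -25313 + \left(\frac{3}{2} + \frac{10920}{167}\right) = -25313 + \frac{22341}{334} = - \frac{8432201}{334}$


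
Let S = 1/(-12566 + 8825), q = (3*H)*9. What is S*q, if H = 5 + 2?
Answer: -63/1247 ≈ -0.050521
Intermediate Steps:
H = 7
q = 189 (q = (3*7)*9 = 21*9 = 189)
S = -1/3741 (S = 1/(-3741) = -1/3741 ≈ -0.00026731)
S*q = -1/3741*189 = -63/1247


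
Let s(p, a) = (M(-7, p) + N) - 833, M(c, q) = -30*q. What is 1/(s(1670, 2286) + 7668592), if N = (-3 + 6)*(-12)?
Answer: 1/7617623 ≈ 1.3127e-7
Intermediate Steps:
N = -36 (N = 3*(-12) = -36)
s(p, a) = -869 - 30*p (s(p, a) = (-30*p - 36) - 833 = (-36 - 30*p) - 833 = -869 - 30*p)
1/(s(1670, 2286) + 7668592) = 1/((-869 - 30*1670) + 7668592) = 1/((-869 - 50100) + 7668592) = 1/(-50969 + 7668592) = 1/7617623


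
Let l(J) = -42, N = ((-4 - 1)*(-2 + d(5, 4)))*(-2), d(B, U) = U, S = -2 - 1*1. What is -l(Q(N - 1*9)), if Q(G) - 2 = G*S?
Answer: 42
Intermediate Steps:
S = -3 (S = -2 - 1 = -3)
N = 20 (N = ((-4 - 1)*(-2 + 4))*(-2) = -5*2*(-2) = -10*(-2) = 20)
Q(G) = 2 - 3*G (Q(G) = 2 + G*(-3) = 2 - 3*G)
-l(Q(N - 1*9)) = -1*(-42) = 42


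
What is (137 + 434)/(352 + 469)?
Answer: 571/821 ≈ 0.69549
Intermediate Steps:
(137 + 434)/(352 + 469) = 571/821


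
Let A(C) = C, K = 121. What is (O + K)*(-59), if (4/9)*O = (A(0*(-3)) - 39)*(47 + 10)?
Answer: 1151857/4 ≈ 2.8796e+5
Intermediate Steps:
O = -20007/4 (O = 9*((0*(-3) - 39)*(47 + 10))/4 = 9*((0 - 39)*57)/4 = 9*(-39*57)/4 = (9/4)*(-2223) = -20007/4 ≈ -5001.8)
(O + K)*(-59) = (-20007/4 + 121)*(-59) = -19523/4*(-59) = 1151857/4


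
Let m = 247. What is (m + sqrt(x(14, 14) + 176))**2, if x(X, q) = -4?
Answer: 61181 + 988*sqrt(43) ≈ 67660.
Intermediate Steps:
(m + sqrt(x(14, 14) + 176))**2 = (247 + sqrt(-4 + 176))**2 = (247 + sqrt(172))**2 = (247 + 2*sqrt(43))**2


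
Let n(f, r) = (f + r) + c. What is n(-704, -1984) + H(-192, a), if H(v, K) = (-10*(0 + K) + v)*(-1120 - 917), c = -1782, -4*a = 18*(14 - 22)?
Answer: 1119954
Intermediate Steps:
a = 36 (a = -9*(14 - 22)/2 = -9*(-8)/2 = -¼*(-144) = 36)
n(f, r) = -1782 + f + r (n(f, r) = (f + r) - 1782 = -1782 + f + r)
H(v, K) = -2037*v + 20370*K (H(v, K) = (-10*K + v)*(-2037) = (v - 10*K)*(-2037) = -2037*v + 20370*K)
n(-704, -1984) + H(-192, a) = (-1782 - 704 - 1984) + (-2037*(-192) + 20370*36) = -4470 + (391104 + 733320) = -4470 + 1124424 = 1119954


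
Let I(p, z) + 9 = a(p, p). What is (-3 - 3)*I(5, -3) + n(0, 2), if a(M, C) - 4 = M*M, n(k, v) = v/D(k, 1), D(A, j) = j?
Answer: -118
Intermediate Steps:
n(k, v) = v (n(k, v) = v/1 = v*1 = v)
a(M, C) = 4 + M² (a(M, C) = 4 + M*M = 4 + M²)
I(p, z) = -5 + p² (I(p, z) = -9 + (4 + p²) = -5 + p²)
(-3 - 3)*I(5, -3) + n(0, 2) = (-3 - 3)*(-5 + 5²) + 2 = -6*(-5 + 25) + 2 = -6*20 + 2 = -120 + 2 = -118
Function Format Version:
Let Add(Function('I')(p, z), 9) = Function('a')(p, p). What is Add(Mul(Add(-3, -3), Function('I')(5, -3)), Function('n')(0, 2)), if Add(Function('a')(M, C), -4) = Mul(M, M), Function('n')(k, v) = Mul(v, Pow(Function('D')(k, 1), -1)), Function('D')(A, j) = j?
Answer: -118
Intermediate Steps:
Function('n')(k, v) = v (Function('n')(k, v) = Mul(v, Pow(1, -1)) = Mul(v, 1) = v)
Function('a')(M, C) = Add(4, Pow(M, 2)) (Function('a')(M, C) = Add(4, Mul(M, M)) = Add(4, Pow(M, 2)))
Function('I')(p, z) = Add(-5, Pow(p, 2)) (Function('I')(p, z) = Add(-9, Add(4, Pow(p, 2))) = Add(-5, Pow(p, 2)))
Add(Mul(Add(-3, -3), Function('I')(5, -3)), Function('n')(0, 2)) = Add(Mul(Add(-3, -3), Add(-5, Pow(5, 2))), 2) = Add(Mul(-6, Add(-5, 25)), 2) = Add(Mul(-6, 20), 2) = Add(-120, 2) = -118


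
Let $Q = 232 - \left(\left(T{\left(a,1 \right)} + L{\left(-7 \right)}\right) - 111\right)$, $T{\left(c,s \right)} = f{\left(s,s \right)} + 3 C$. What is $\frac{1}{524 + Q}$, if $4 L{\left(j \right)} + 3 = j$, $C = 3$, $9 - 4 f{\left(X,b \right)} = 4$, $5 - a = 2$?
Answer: $\frac{4}{3437} \approx 0.0011638$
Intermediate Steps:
$a = 3$ ($a = 5 - 2 = 3$)
$f{\left(X,b \right)} = \frac{5}{4}$ ($f{\left(X,b \right)} = \frac{9}{4} - 1 = \frac{5}{4}$)
$L{\left(j \right)} = - \frac{3}{4} + \frac{j}{4}$
$T{\left(c,s \right)} = \frac{41}{4}$ ($T{\left(c,s \right)} = \frac{5}{4} + 3 \cdot 3 = \frac{5}{4} + 9 = \frac{41}{4}$)
$Q = \frac{1341}{4}$ ($Q = 232 - \left(\left(\frac{41}{4} + \left(- \frac{3}{4} + \frac{1}{4} \left(-7\right)\right)\right) - 111\right) = 232 - \left(\left(\frac{41}{4} - \frac{5}{2}\right) - 111\right) = 232 - \left(\frac{31}{4} - 111\right) = 232 - - \frac{413}{4} = 232 + \frac{413}{4} = \frac{1341}{4} \approx 335.25$)
$\frac{1}{524 + Q} = \frac{1}{524 + \frac{1341}{4}} = \frac{1}{\frac{3437}{4}} = \frac{4}{3437}$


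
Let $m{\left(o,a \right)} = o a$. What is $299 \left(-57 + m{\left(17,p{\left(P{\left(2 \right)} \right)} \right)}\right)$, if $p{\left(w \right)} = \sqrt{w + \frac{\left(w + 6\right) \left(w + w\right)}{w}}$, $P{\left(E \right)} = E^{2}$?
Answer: $-17043 + 10166 \sqrt{6} \approx 7858.5$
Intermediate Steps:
$p{\left(w \right)} = \sqrt{12 + 3 w}$ ($p{\left(w \right)} = \sqrt{w + \frac{\left(6 + w\right) 2 w}{w}} = \sqrt{w + \frac{2 w \left(6 + w\right)}{w}} = \sqrt{w + \left(12 + 2 w\right)} = \sqrt{12 + 3 w}$)
$m{\left(o,a \right)} = a o$
$299 \left(-57 + m{\left(17,p{\left(P{\left(2 \right)} \right)} \right)}\right) = 299 \left(-57 + \sqrt{12 + 3 \cdot 2^{2}} \cdot 17\right) = 299 \left(-57 + \sqrt{12 + 3 \cdot 4} \cdot 17\right) = 299 \left(-57 + \sqrt{12 + 12} \cdot 17\right) = 299 \left(-57 + \sqrt{24} \cdot 17\right) = 299 \left(-57 + 2 \sqrt{6} \cdot 17\right) = 299 \left(-57 + 34 \sqrt{6}\right) = -17043 + 10166 \sqrt{6}$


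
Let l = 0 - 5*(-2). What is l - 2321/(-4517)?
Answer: 47491/4517 ≈ 10.514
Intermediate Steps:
l = 10 (l = 0 + 10 = 10)
l - 2321/(-4517) = 10 - 2321/(-4517) = 10 - 2321*(-1/4517) = 10 + 2321/4517 = 47491/4517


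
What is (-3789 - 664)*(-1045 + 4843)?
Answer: -16912494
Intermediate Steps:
(-3789 - 664)*(-1045 + 4843) = -4453*3798 = -16912494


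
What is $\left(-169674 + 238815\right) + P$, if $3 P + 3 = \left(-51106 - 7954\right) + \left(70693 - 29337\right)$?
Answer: $\frac{189716}{3} \approx 63239.0$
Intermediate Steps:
$P = - \frac{17707}{3}$ ($P = -1 + \frac{\left(-51106 - 7954\right) + \left(70693 - 29337\right)}{3} = -1 + \frac{-59060 + \left(70693 - 29337\right)}{3} = -1 + \frac{-59060 + 41356}{3} = -1 + \frac{1}{3} \left(-17704\right) = -1 - \frac{17704}{3} = - \frac{17707}{3} \approx -5902.3$)
$\left(-169674 + 238815\right) + P = \left(-169674 + 238815\right) - \frac{17707}{3} = 69141 - \frac{17707}{3} = \frac{189716}{3}$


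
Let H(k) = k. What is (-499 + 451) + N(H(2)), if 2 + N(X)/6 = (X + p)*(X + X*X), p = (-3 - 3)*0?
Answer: 12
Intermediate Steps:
p = 0 (p = -6*0 = 0)
N(X) = -12 + 6*X*(X + X²) (N(X) = -12 + 6*((X + 0)*(X + X*X)) = -12 + 6*(X*(X + X²)) = -12 + 6*X*(X + X²))
(-499 + 451) + N(H(2)) = (-499 + 451) + (-12 + 6*2² + 6*2³) = -48 + (-12 + 6*4 + 6*8) = -48 + (-12 + 24 + 48) = -48 + 60 = 12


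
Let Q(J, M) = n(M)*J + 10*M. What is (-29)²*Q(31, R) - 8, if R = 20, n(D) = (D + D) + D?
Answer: 1732452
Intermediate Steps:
n(D) = 3*D (n(D) = 2*D + D = 3*D)
Q(J, M) = 10*M + 3*J*M (Q(J, M) = (3*M)*J + 10*M = 3*J*M + 10*M = 10*M + 3*J*M)
(-29)²*Q(31, R) - 8 = (-29)²*(20*(10 + 3*31)) - 8 = 841*(20*(10 + 93)) - 8 = 841*(20*103) - 8 = 841*2060 - 8 = 1732460 - 8 = 1732452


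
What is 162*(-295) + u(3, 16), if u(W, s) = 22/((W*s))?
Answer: -1146949/24 ≈ -47790.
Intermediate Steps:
u(W, s) = 22/(W*s) (u(W, s) = 22*(1/(W*s)) = 22/(W*s))
162*(-295) + u(3, 16) = 162*(-295) + 22/(3*16) = -47790 + 22*(1/3)*(1/16) = -47790 + 11/24 = -1146949/24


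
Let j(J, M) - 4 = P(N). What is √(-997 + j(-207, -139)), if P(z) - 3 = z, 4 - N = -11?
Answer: 5*I*√39 ≈ 31.225*I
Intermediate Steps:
N = 15 (N = 4 - 1*(-11) = 4 + 11 = 15)
P(z) = 3 + z
j(J, M) = 22 (j(J, M) = 4 + (3 + 15) = 4 + 18 = 22)
√(-997 + j(-207, -139)) = √(-997 + 22) = √(-975) = 5*I*√39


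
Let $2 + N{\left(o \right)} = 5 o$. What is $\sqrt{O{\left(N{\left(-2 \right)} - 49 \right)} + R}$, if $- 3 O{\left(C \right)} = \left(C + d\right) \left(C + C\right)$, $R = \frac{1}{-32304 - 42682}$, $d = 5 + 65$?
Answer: $\frac{5 \sqrt{82319255870}}{74986} \approx 19.131$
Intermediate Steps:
$d = 70$
$R = - \frac{1}{74986}$ ($R = \frac{1}{-74986} = - \frac{1}{74986} \approx -1.3336 \cdot 10^{-5}$)
$N{\left(o \right)} = -2 + 5 o$
$O{\left(C \right)} = - \frac{2 C \left(70 + C\right)}{3}$ ($O{\left(C \right)} = - \frac{\left(C + 70\right) \left(C + C\right)}{3} = - \frac{\left(70 + C\right) 2 C}{3} = - \frac{2 C \left(70 + C\right)}{3}$)
$\sqrt{O{\left(N{\left(-2 \right)} - 49 \right)} + R} = \sqrt{- \frac{2 \left(\left(-2 + 5 \left(-2\right)\right) - 49\right) \left(70 + \left(\left(-2 + 5 \left(-2\right)\right) - 49\right)\right)}{3} - \frac{1}{74986}} = \sqrt{- \frac{2 \left(\left(-2 - 10\right) - 49\right) \left(70 - 61\right)}{3} - \frac{1}{74986}} = \sqrt{- \frac{2 \left(-12 - 49\right) \left(70 - 61\right)}{3} - \frac{1}{74986}} = \sqrt{\left(- \frac{2}{3}\right) \left(-61\right) \left(70 - 61\right) - \frac{1}{74986}} = \sqrt{\left(- \frac{2}{3}\right) \left(-61\right) 9 - \frac{1}{74986}} = \sqrt{366 - \frac{1}{74986}} = \sqrt{\frac{27444875}{74986}} = \frac{5 \sqrt{82319255870}}{74986}$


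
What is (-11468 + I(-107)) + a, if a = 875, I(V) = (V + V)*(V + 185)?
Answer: -27285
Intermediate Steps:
I(V) = 2*V*(185 + V) (I(V) = (2*V)*(185 + V) = 2*V*(185 + V))
(-11468 + I(-107)) + a = (-11468 + 2*(-107)*(185 - 107)) + 875 = (-11468 + 2*(-107)*78) + 875 = (-11468 - 16692) + 875 = -28160 + 875 = -27285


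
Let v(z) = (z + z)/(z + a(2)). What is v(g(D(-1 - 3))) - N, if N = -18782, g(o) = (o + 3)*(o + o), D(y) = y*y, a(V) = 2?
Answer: 5729118/305 ≈ 18784.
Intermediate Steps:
D(y) = y**2
g(o) = 2*o*(3 + o) (g(o) = (3 + o)*(2*o) = 2*o*(3 + o))
v(z) = 2*z/(2 + z) (v(z) = (z + z)/(z + 2) = (2*z)/(2 + z) = 2*z/(2 + z))
v(g(D(-1 - 3))) - N = 2*(2*(-1 - 3)**2*(3 + (-1 - 3)**2))/(2 + 2*(-1 - 3)**2*(3 + (-1 - 3)**2)) - 1*(-18782) = 2*(2*(-4)**2*(3 + (-4)**2))/(2 + 2*(-4)**2*(3 + (-4)**2)) + 18782 = 2*(2*16*(3 + 16))/(2 + 2*16*(3 + 16)) + 18782 = 2*(2*16*19)/(2 + 2*16*19) + 18782 = 2*608/(2 + 608) + 18782 = 2*608/610 + 18782 = 2*608*(1/610) + 18782 = 608/305 + 18782 = 5729118/305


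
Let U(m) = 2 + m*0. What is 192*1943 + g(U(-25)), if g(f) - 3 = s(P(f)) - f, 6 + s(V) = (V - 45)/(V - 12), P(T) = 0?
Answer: 1492219/4 ≈ 3.7306e+5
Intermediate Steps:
U(m) = 2 (U(m) = 2 + 0 = 2)
s(V) = -6 + (-45 + V)/(-12 + V) (s(V) = -6 + (V - 45)/(V - 12) = -6 + (-45 + V)/(-12 + V))
g(f) = 3/4 - f (g(f) = 3 + ((27 - 5*0)/(-12 + 0) - f) = 3 + ((27 + 0)/(-12) - f) = 3 + (-1/12*27 - f) = 3 + (-9/4 - f) = 3/4 - f)
192*1943 + g(U(-25)) = 192*1943 + (3/4 - 1*2) = 373056 + (3/4 - 2) = 373056 - 5/4 = 1492219/4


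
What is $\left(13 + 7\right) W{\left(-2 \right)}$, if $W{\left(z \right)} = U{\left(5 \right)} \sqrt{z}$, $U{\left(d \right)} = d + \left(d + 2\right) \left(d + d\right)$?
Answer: $1500 i \sqrt{2} \approx 2121.3 i$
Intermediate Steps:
$U{\left(d \right)} = d + 2 d \left(2 + d\right)$ ($U{\left(d \right)} = d + \left(2 + d\right) 2 d = d + 2 d \left(2 + d\right)$)
$W{\left(z \right)} = 75 \sqrt{z}$ ($W{\left(z \right)} = 5 \left(5 + 2 \cdot 5\right) \sqrt{z} = 5 \left(5 + 10\right) \sqrt{z} = 5 \cdot 15 \sqrt{z} = 75 \sqrt{z}$)
$\left(13 + 7\right) W{\left(-2 \right)} = \left(13 + 7\right) 75 \sqrt{-2} = 20 \cdot 75 i \sqrt{2} = 1500 i \sqrt{2}$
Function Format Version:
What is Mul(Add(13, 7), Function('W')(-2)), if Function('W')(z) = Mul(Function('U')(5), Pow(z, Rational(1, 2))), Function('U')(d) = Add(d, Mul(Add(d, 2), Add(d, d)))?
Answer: Mul(1500, I, Pow(2, Rational(1, 2))) ≈ Mul(2121.3, I)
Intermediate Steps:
Function('U')(d) = Add(d, Mul(2, d, Add(2, d))) (Function('U')(d) = Add(d, Mul(Add(2, d), Mul(2, d))) = Add(d, Mul(2, d, Add(2, d))))
Function('W')(z) = Mul(75, Pow(z, Rational(1, 2))) (Function('W')(z) = Mul(Mul(5, Add(5, Mul(2, 5))), Pow(z, Rational(1, 2))) = Mul(Mul(5, Add(5, 10)), Pow(z, Rational(1, 2))) = Mul(Mul(5, 15), Pow(z, Rational(1, 2))) = Mul(75, Pow(z, Rational(1, 2))))
Mul(Add(13, 7), Function('W')(-2)) = Mul(Add(13, 7), Mul(75, Pow(-2, Rational(1, 2)))) = Mul(20, Mul(75, Mul(I, Pow(2, Rational(1, 2))))) = Mul(20, Mul(75, I, Pow(2, Rational(1, 2)))) = Mul(1500, I, Pow(2, Rational(1, 2)))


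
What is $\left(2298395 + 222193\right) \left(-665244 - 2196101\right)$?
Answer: $-7212271870860$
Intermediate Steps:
$\left(2298395 + 222193\right) \left(-665244 - 2196101\right) = 2520588 \left(-2861345\right) = -7212271870860$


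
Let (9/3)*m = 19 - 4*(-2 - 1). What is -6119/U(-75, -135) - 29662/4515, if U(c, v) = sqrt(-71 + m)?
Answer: -29662/4515 + 6119*I*sqrt(546)/182 ≈ -6.5697 + 785.61*I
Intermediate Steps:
m = 31/3 (m = (19 - 4*(-2 - 1))/3 = (19 - 4*(-3))/3 = (19 + 12)/3 = (1/3)*31 = 31/3 ≈ 10.333)
U(c, v) = I*sqrt(546)/3 (U(c, v) = sqrt(-71 + 31/3) = sqrt(-182/3) = I*sqrt(546)/3)
-6119/U(-75, -135) - 29662/4515 = -6119*(-I*sqrt(546)/182) - 29662/4515 = -(-6119)*I*sqrt(546)/182 - 29662*1/4515 = 6119*I*sqrt(546)/182 - 29662/4515 = -29662/4515 + 6119*I*sqrt(546)/182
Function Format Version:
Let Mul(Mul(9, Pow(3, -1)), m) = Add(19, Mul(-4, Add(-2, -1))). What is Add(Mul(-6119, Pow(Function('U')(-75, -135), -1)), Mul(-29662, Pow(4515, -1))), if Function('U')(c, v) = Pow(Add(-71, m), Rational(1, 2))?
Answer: Add(Rational(-29662, 4515), Mul(Rational(6119, 182), I, Pow(546, Rational(1, 2)))) ≈ Add(-6.5697, Mul(785.61, I))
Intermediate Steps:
m = Rational(31, 3) (m = Mul(Rational(1, 3), Add(19, Mul(-4, Add(-2, -1)))) = Mul(Rational(1, 3), Add(19, Mul(-4, -3))) = Mul(Rational(1, 3), Add(19, 12)) = Mul(Rational(1, 3), 31) = Rational(31, 3) ≈ 10.333)
Function('U')(c, v) = Mul(Rational(1, 3), I, Pow(546, Rational(1, 2))) (Function('U')(c, v) = Pow(Add(-71, Rational(31, 3)), Rational(1, 2)) = Pow(Rational(-182, 3), Rational(1, 2)) = Mul(Rational(1, 3), I, Pow(546, Rational(1, 2))))
Add(Mul(-6119, Pow(Function('U')(-75, -135), -1)), Mul(-29662, Pow(4515, -1))) = Add(Mul(-6119, Pow(Mul(Rational(1, 3), I, Pow(546, Rational(1, 2))), -1)), Mul(-29662, Pow(4515, -1))) = Add(Mul(-6119, Mul(Rational(-1, 182), I, Pow(546, Rational(1, 2)))), Mul(-29662, Rational(1, 4515))) = Add(Mul(Rational(6119, 182), I, Pow(546, Rational(1, 2))), Rational(-29662, 4515)) = Add(Rational(-29662, 4515), Mul(Rational(6119, 182), I, Pow(546, Rational(1, 2))))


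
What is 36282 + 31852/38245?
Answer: 1387636942/38245 ≈ 36283.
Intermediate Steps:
36282 + 31852/38245 = 1387636942/38245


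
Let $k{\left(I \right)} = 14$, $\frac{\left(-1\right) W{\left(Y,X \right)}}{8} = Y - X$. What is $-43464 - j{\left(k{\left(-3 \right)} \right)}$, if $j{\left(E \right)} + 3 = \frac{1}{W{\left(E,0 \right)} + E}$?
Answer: $- \frac{4259177}{98} \approx -43461.0$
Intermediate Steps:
$W{\left(Y,X \right)} = - 8 Y + 8 X$ ($W{\left(Y,X \right)} = - 8 \left(Y - X\right) = - 8 Y + 8 X$)
$j{\left(E \right)} = -3 - \frac{1}{7 E}$ ($j{\left(E \right)} = -3 + \frac{1}{\left(- 8 E + 8 \cdot 0\right) + E} = -3 + \frac{1}{\left(- 8 E + 0\right) + E} = -3 + \frac{1}{- 8 E + E} = -3 + \frac{1}{\left(-7\right) E} = -3 - \frac{1}{7 E}$)
$-43464 - j{\left(k{\left(-3 \right)} \right)} = -43464 - \left(-3 - \frac{1}{7 \cdot 14}\right) = -43464 - \left(-3 - \frac{1}{98}\right) = -43464 - - \frac{295}{98} = -43464 + \frac{295}{98} = - \frac{4259177}{98}$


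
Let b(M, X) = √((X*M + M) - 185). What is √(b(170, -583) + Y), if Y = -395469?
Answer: √(-395469 + 5*I*√3965) ≈ 0.25 + 628.86*I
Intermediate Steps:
b(M, X) = √(-185 + M + M*X) (b(M, X) = √((M*X + M) - 185) = √((M + M*X) - 185) = √(-185 + M + M*X))
√(b(170, -583) + Y) = √(√(-185 + 170 + 170*(-583)) - 395469) = √(√(-185 + 170 - 99110) - 395469) = √(√(-99125) - 395469) = √(5*I*√3965 - 395469) = √(-395469 + 5*I*√3965)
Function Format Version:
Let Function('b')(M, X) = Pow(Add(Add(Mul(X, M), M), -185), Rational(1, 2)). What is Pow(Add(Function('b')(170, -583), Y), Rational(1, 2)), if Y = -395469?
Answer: Pow(Add(-395469, Mul(5, I, Pow(3965, Rational(1, 2)))), Rational(1, 2)) ≈ Add(0.250, Mul(628.86, I))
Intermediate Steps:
Function('b')(M, X) = Pow(Add(-185, M, Mul(M, X)), Rational(1, 2)) (Function('b')(M, X) = Pow(Add(Add(Mul(M, X), M), -185), Rational(1, 2)) = Pow(Add(Add(M, Mul(M, X)), -185), Rational(1, 2)) = Pow(Add(-185, M, Mul(M, X)), Rational(1, 2)))
Pow(Add(Function('b')(170, -583), Y), Rational(1, 2)) = Pow(Add(Pow(Add(-185, 170, Mul(170, -583)), Rational(1, 2)), -395469), Rational(1, 2)) = Pow(Add(Pow(Add(-185, 170, -99110), Rational(1, 2)), -395469), Rational(1, 2)) = Pow(Add(Pow(-99125, Rational(1, 2)), -395469), Rational(1, 2)) = Pow(Add(Mul(5, I, Pow(3965, Rational(1, 2))), -395469), Rational(1, 2)) = Pow(Add(-395469, Mul(5, I, Pow(3965, Rational(1, 2)))), Rational(1, 2))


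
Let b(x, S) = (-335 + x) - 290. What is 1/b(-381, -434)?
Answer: -1/1006 ≈ -0.00099404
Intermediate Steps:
b(x, S) = -625 + x
1/b(-381, -434) = 1/(-625 - 381) = 1/(-1006) = -1/1006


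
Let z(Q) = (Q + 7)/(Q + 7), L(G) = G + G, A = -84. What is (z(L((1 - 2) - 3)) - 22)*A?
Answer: 1764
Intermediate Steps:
L(G) = 2*G
z(Q) = 1 (z(Q) = (7 + Q)/(7 + Q) = 1)
(z(L((1 - 2) - 3)) - 22)*A = (1 - 22)*(-84) = -21*(-84) = 1764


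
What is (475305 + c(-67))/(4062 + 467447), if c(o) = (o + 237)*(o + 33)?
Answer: 469525/471509 ≈ 0.99579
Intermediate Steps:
c(o) = (33 + o)*(237 + o) (c(o) = (237 + o)*(33 + o) = (33 + o)*(237 + o))
(475305 + c(-67))/(4062 + 467447) = (475305 + (7821 + (-67)**2 + 270*(-67)))/(4062 + 467447) = (475305 + (7821 + 4489 - 18090))/471509 = (475305 - 5780)*(1/471509) = 469525*(1/471509) = 469525/471509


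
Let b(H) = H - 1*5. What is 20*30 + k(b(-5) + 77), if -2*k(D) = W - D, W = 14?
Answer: 1253/2 ≈ 626.50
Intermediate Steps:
b(H) = -5 + H (b(H) = H - 5 = -5 + H)
k(D) = -7 + D/2 (k(D) = -(14 - D)/2 = -7 + D/2)
20*30 + k(b(-5) + 77) = 20*30 + (-7 + ((-5 - 5) + 77)/2) = 600 + (-7 + (-10 + 77)/2) = 600 + (-7 + (1/2)*67) = 600 + (-7 + 67/2) = 600 + 53/2 = 1253/2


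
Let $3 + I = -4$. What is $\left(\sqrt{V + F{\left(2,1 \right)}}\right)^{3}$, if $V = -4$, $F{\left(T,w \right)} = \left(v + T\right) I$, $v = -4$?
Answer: $10 \sqrt{10} \approx 31.623$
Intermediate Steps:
$I = -7$ ($I = -3 - 4 = -7$)
$F{\left(T,w \right)} = 28 - 7 T$ ($F{\left(T,w \right)} = \left(-4 + T\right) \left(-7\right) = 28 - 7 T$)
$\left(\sqrt{V + F{\left(2,1 \right)}}\right)^{3} = \left(\sqrt{-4 + \left(28 - 14\right)}\right)^{3} = \left(\sqrt{-4 + 14}\right)^{3} = \left(\sqrt{10}\right)^{3} = 10 \sqrt{10}$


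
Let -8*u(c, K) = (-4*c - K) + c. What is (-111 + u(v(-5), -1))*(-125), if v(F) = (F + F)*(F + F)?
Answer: 73625/8 ≈ 9203.1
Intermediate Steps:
v(F) = 4*F² (v(F) = (2*F)*(2*F) = 4*F²)
u(c, K) = K/8 + 3*c/8 (u(c, K) = -((-4*c - K) + c)/8 = -((-K - 4*c) + c)/8 = -(-K - 3*c)/8 = K/8 + 3*c/8)
(-111 + u(v(-5), -1))*(-125) = (-111 + ((⅛)*(-1) + 3*(4*(-5)²)/8))*(-125) = (-111 + (-⅛ + 3*(4*25)/8))*(-125) = (-111 + (-⅛ + (3/8)*100))*(-125) = (-111 + (-⅛ + 75/2))*(-125) = (-111 + 299/8)*(-125) = -589/8*(-125) = 73625/8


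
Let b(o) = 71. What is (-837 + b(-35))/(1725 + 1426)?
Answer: -766/3151 ≈ -0.24310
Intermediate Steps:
(-837 + b(-35))/(1725 + 1426) = (-837 + 71)/(1725 + 1426) = -766/3151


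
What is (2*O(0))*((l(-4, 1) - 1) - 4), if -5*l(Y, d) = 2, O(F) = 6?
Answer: -324/5 ≈ -64.800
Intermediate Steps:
l(Y, d) = -2/5 (l(Y, d) = -1/5*2 = -2/5)
(2*O(0))*((l(-4, 1) - 1) - 4) = (2*6)*((-2/5 - 1) - 4) = 12*(-7/5 - 4) = 12*(-27/5) = -324/5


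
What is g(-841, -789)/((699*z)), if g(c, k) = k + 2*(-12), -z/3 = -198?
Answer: -271/138402 ≈ -0.0019581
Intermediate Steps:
z = 594 (z = -3*(-198) = 594)
g(c, k) = -24 + k (g(c, k) = k - 24 = -24 + k)
g(-841, -789)/((699*z)) = (-24 - 789)/((699*594)) = -813/415206 = -813*1/415206 = -271/138402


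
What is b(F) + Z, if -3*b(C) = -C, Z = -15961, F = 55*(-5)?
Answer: -48158/3 ≈ -16053.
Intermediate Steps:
F = -275
b(C) = C/3 (b(C) = -(-1)*C/3 = C/3)
b(F) + Z = (⅓)*(-275) - 15961 = -275/3 - 15961 = -48158/3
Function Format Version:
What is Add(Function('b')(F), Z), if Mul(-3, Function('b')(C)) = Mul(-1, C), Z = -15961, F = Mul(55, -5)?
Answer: Rational(-48158, 3) ≈ -16053.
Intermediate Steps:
F = -275
Function('b')(C) = Mul(Rational(1, 3), C) (Function('b')(C) = Mul(Rational(-1, 3), Mul(-1, C)) = Mul(Rational(1, 3), C))
Add(Function('b')(F), Z) = Add(Mul(Rational(1, 3), -275), -15961) = Add(Rational(-275, 3), -15961) = Rational(-48158, 3)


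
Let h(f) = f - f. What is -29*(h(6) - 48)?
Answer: 1392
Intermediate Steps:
h(f) = 0
-29*(h(6) - 48) = -29*(0 - 48) = -29*(-48) = 1392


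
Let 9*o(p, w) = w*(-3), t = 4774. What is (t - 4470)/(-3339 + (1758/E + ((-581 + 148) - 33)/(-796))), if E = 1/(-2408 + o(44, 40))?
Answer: -120992/1695496881 ≈ -7.1361e-5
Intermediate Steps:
o(p, w) = -w/3 (o(p, w) = (w*(-3))/9 = (-3*w)/9 = -w/3)
E = -3/7264 (E = 1/(-2408 - ⅓*40) = 1/(-2408 - 40/3) = 1/(-7264/3) = -3/7264 ≈ -0.00041300)
(t - 4470)/(-3339 + (1758/E + ((-581 + 148) - 33)/(-796))) = (4774 - 4470)/(-3339 + (1758/(-3/7264) + ((-581 + 148) - 33)/(-796))) = 304/(-3339 + (1758*(-7264/3) + (-433 - 33)*(-1/796))) = 304/(-3339 + (-4256704 - 466*(-1/796))) = 304/(-3339 + (-4256704 + 233/398)) = 304/(-3339 - 1694167959/398) = 304/(-1695496881/398) = 304*(-398/1695496881) = -120992/1695496881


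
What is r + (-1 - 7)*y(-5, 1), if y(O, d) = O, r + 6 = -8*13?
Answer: -70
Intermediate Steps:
r = -110 (r = -6 - 8*13 = -6 - 104 = -110)
r + (-1 - 7)*y(-5, 1) = -110 + (-1 - 7)*(-5) = -110 - 8*(-5) = -110 + 40 = -70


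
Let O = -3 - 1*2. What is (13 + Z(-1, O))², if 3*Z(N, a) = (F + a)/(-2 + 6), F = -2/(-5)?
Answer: 573049/3600 ≈ 159.18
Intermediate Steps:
F = ⅖ (F = -2*(-⅕) = ⅖ ≈ 0.40000)
O = -5 (O = -3 - 2 = -5)
Z(N, a) = 1/30 + a/12 (Z(N, a) = ((⅖ + a)/(-2 + 6))/3 = ((⅖ + a)/4)/3 = ((⅖ + a)*(¼))/3 = (⅒ + a/4)/3 = 1/30 + a/12)
(13 + Z(-1, O))² = (13 + (1/30 + (1/12)*(-5)))² = (13 + (1/30 - 5/12))² = (13 - 23/60)² = (757/60)² = 573049/3600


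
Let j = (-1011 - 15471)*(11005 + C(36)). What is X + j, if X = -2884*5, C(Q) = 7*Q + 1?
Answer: -185568776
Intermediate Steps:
C(Q) = 1 + 7*Q
X = -14420
j = -185554356 (j = (-1011 - 15471)*(11005 + (1 + 7*36)) = -16482*(11005 + (1 + 252)) = -16482*(11005 + 253) = -16482*11258 = -185554356)
X + j = -14420 - 185554356 = -185568776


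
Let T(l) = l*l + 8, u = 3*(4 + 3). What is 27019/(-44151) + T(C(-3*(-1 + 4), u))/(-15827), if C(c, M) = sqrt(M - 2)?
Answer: -428821790/698777877 ≈ -0.61367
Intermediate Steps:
u = 21 (u = 3*7 = 21)
C(c, M) = sqrt(-2 + M)
T(l) = 8 + l**2 (T(l) = l**2 + 8 = 8 + l**2)
27019/(-44151) + T(C(-3*(-1 + 4), u))/(-15827) = 27019/(-44151) + (8 + (sqrt(-2 + 21))**2)/(-15827) = 27019*(-1/44151) + (8 + (sqrt(19))**2)*(-1/15827) = -27019/44151 + (8 + 19)*(-1/15827) = -27019/44151 + 27*(-1/15827) = -27019/44151 - 27/15827 = -428821790/698777877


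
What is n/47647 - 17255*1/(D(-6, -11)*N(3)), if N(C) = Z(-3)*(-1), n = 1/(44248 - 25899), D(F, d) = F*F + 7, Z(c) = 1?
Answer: 15085611725808/37593816529 ≈ 401.28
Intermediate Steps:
D(F, d) = 7 + F² (D(F, d) = F² + 7 = 7 + F²)
n = 1/18349 ≈ 5.4499e-5
N(C) = -1 (N(C) = 1*(-1) = -1)
n/47647 - 17255*1/(D(-6, -11)*N(3)) = (1/18349)/47647 - 17255*(-1/(7 + (-6)²)) = (1/18349)*(1/47647) - 17255*(-1/(7 + 36)) = 1/874274803 - 17255/(43*(-1)) = 1/874274803 - 17255/(-43) = 1/874274803 - 17255*(-1/43) = 1/874274803 + 17255/43 = 15085611725808/37593816529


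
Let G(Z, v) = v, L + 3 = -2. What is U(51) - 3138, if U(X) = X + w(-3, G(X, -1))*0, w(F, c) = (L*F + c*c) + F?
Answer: -3087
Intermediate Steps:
L = -5 (L = -3 - 2 = -5)
w(F, c) = c**2 - 4*F (w(F, c) = (-5*F + c*c) + F = (-5*F + c**2) + F = (c**2 - 5*F) + F = c**2 - 4*F)
U(X) = X (U(X) = X + ((-1)**2 - 4*(-3))*0 = X + (1 + 12)*0 = X + 13*0 = X + 0 = X)
U(51) - 3138 = 51 - 3138 = -3087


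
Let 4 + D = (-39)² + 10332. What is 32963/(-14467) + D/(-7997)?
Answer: -25589682/6805447 ≈ -3.7602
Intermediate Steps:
D = 11849 (D = -4 + ((-39)² + 10332) = -4 + (1521 + 10332) = -4 + 11853 = 11849)
32963/(-14467) + D/(-7997) = 32963/(-14467) + 11849/(-7997) = 32963*(-1/14467) + 11849*(-1/7997) = -1939/851 - 11849/7997 = -25589682/6805447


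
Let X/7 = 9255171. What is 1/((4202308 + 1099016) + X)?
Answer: 1/70087521 ≈ 1.4268e-8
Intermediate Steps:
X = 64786197 (X = 7*9255171 = 64786197)
1/((4202308 + 1099016) + X) = 1/((4202308 + 1099016) + 64786197) = 1/(5301324 + 64786197) = 1/70087521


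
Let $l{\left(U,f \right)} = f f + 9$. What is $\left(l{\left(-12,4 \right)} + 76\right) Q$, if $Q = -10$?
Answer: $-1010$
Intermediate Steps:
$l{\left(U,f \right)} = 9 + f^{2}$ ($l{\left(U,f \right)} = f^{2} + 9 = 9 + f^{2}$)
$\left(l{\left(-12,4 \right)} + 76\right) Q = \left(\left(9 + 4^{2}\right) + 76\right) \left(-10\right) = \left(\left(9 + 16\right) + 76\right) \left(-10\right) = \left(25 + 76\right) \left(-10\right) = 101 \left(-10\right) = -1010$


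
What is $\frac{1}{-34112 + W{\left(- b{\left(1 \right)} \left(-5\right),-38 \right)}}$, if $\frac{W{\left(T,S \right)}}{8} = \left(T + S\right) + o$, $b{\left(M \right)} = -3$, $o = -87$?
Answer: $- \frac{1}{35232} \approx -2.8383 \cdot 10^{-5}$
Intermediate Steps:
$W{\left(T,S \right)} = -696 + 8 S + 8 T$ ($W{\left(T,S \right)} = 8 \left(\left(T + S\right) - 87\right) = 8 \left(\left(S + T\right) - 87\right) = 8 \left(-87 + S + T\right) = -696 + 8 S + 8 T$)
$\frac{1}{-34112 + W{\left(- b{\left(1 \right)} \left(-5\right),-38 \right)}} = \frac{1}{-34112 + \left(-696 + 8 \left(-38\right) + 8 \left(-1\right) \left(-3\right) \left(-5\right)\right)} = \frac{1}{-34112 - \left(1000 - 24 \left(-5\right)\right)} = \frac{1}{-34112 - 1120} = \frac{1}{-35232} = - \frac{1}{35232}$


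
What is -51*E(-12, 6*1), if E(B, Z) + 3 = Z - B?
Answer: -765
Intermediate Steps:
E(B, Z) = -3 + Z - B (E(B, Z) = -3 + (Z - B) = -3 + Z - B)
-51*E(-12, 6*1) = -51*(-3 + 6*1 - 1*(-12)) = -51*(-3 + 6 + 12) = -51*15 = -765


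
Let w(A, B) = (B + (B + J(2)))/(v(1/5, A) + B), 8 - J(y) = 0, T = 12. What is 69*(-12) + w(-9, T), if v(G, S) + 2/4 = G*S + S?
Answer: -5476/7 ≈ -782.29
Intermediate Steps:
J(y) = 8 (J(y) = 8 - 1*0 = 8 + 0 = 8)
v(G, S) = -½ + S + G*S (v(G, S) = -½ + (G*S + S) = -½ + (S + G*S) = -½ + S + G*S)
w(A, B) = (8 + 2*B)/(-½ + B + 6*A/5) (w(A, B) = (B + (B + 8))/((-½ + A + A/5) + B) = (B + (8 + B))/((-½ + A + A/5) + B) = (8 + 2*B)/((-½ + 6*A/5) + B) = (8 + 2*B)/(-½ + B + 6*A/5))
69*(-12) + w(-9, T) = 69*(-12) + 20*(4 + 12)/(-5 + 10*12 + 12*(-9)) = -828 + 20*16/(-5 + 120 - 108) = -828 + 20*16/7 = -828 + 20*(⅐)*16 = -828 + 320/7 = -5476/7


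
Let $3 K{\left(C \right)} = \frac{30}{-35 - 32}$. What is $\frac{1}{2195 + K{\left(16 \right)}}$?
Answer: $\frac{67}{147055} \approx 0.00045561$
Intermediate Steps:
$K{\left(C \right)} = - \frac{10}{67}$ ($K{\left(C \right)} = \frac{30 \frac{1}{-35 - 32}}{3} = \frac{30 \frac{1}{-67}}{3} = \frac{30 \left(- \frac{1}{67}\right)}{3} = \frac{1}{3} \left(- \frac{30}{67}\right) = - \frac{10}{67}$)
$\frac{1}{2195 + K{\left(16 \right)}} = \frac{1}{2195 - \frac{10}{67}} = \frac{1}{\frac{147055}{67}} = \frac{67}{147055}$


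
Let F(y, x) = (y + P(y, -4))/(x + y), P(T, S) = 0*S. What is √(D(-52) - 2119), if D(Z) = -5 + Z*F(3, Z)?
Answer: 4*I*√6495/7 ≈ 46.052*I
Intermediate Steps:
P(T, S) = 0
F(y, x) = y/(x + y) (F(y, x) = (y + 0)/(x + y) = y/(x + y))
D(Z) = -5 + 3*Z/(3 + Z) (D(Z) = -5 + Z*(3/(Z + 3)) = -5 + Z*(3/(3 + Z)) = -5 + 3*Z/(3 + Z))
√(D(-52) - 2119) = √((-15 - 2*(-52))/(3 - 52) - 2119) = √((-15 + 104)/(-49) - 2119) = √(-1/49*89 - 2119) = √(-89/49 - 2119) = √(-103920/49) = 4*I*√6495/7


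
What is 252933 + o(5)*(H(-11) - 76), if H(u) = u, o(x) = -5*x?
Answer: 255108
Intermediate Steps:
252933 + o(5)*(H(-11) - 76) = 252933 + (-5*5)*(-11 - 76) = 252933 - 25*(-87) = 252933 + 2175 = 255108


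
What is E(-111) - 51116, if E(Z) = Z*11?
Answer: -52337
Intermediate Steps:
E(Z) = 11*Z
E(-111) - 51116 = 11*(-111) - 51116 = -1221 - 51116 = -52337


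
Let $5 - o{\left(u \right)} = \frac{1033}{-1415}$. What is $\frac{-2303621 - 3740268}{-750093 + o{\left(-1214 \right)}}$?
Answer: $\frac{8552102935}{1061373487} \approx 8.0576$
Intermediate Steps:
$o{\left(u \right)} = \frac{8108}{1415}$ ($o{\left(u \right)} = 5 - \frac{1033}{-1415} = 5 - 1033 \left(- \frac{1}{1415}\right) = 5 - - \frac{1033}{1415} = 5 + \frac{1033}{1415} = \frac{8108}{1415}$)
$\frac{-2303621 - 3740268}{-750093 + o{\left(-1214 \right)}} = \frac{-2303621 - 3740268}{-750093 + \frac{8108}{1415}} = - \frac{6043889}{- \frac{1061373487}{1415}} = \left(-6043889\right) \left(- \frac{1415}{1061373487}\right) = \frac{8552102935}{1061373487}$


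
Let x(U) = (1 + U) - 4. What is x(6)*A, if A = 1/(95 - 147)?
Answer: -3/52 ≈ -0.057692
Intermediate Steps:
A = -1/52 (A = 1/(-52) = -1/52 ≈ -0.019231)
x(U) = -3 + U
x(6)*A = (-3 + 6)*(-1/52) = 3*(-1/52) = -3/52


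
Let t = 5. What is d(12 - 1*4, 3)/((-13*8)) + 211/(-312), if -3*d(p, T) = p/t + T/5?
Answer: -87/130 ≈ -0.66923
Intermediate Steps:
d(p, T) = -T/15 - p/15 (d(p, T) = -(p/5 + T/5)/3 = -(T/5 + p/5)/3 = -T/15 - p/15)
d(12 - 1*4, 3)/((-13*8)) + 211/(-312) = (-1/15*3 - (12 - 1*4)/15)/((-13*8)) + 211/(-312) = (-1/5 - (12 - 4)/15)/(-104) + 211*(-1/312) = (-1/5 - 1/15*8)*(-1/104) - 211/312 = (-1/5 - 8/15)*(-1/104) - 211/312 = -11/15*(-1/104) - 211/312 = 11/1560 - 211/312 = -87/130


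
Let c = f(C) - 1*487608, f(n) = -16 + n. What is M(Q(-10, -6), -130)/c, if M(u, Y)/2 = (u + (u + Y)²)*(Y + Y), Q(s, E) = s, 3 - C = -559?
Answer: 1697800/81177 ≈ 20.915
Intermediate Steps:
C = 562 (C = 3 - 1*(-559) = 3 + 559 = 562)
M(u, Y) = 4*Y*(u + (Y + u)²) (M(u, Y) = 2*((u + (u + Y)²)*(Y + Y)) = 2*((u + (Y + u)²)*(2*Y)) = 2*(2*Y*(u + (Y + u)²)) = 4*Y*(u + (Y + u)²))
c = -487062 (c = (-16 + 562) - 1*487608 = 546 - 487608 = -487062)
M(Q(-10, -6), -130)/c = (4*(-130)*(-10 + (-130 - 10)²))/(-487062) = (4*(-130)*(-10 + (-140)²))*(-1/487062) = (4*(-130)*(-10 + 19600))*(-1/487062) = (4*(-130)*19590)*(-1/487062) = -10186800*(-1/487062) = 1697800/81177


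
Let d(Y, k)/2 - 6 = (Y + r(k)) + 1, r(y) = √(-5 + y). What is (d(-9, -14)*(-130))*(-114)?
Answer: -59280 + 29640*I*√19 ≈ -59280.0 + 1.292e+5*I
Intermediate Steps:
d(Y, k) = 14 + 2*Y + 2*√(-5 + k) (d(Y, k) = 12 + 2*((Y + √(-5 + k)) + 1) = 12 + 2*(1 + Y + √(-5 + k)) = 12 + (2 + 2*Y + 2*√(-5 + k)) = 14 + 2*Y + 2*√(-5 + k))
(d(-9, -14)*(-130))*(-114) = ((14 + 2*(-9) + 2*√(-5 - 14))*(-130))*(-114) = ((14 - 18 + 2*√(-19))*(-130))*(-114) = ((14 - 18 + 2*(I*√19))*(-130))*(-114) = ((14 - 18 + 2*I*√19)*(-130))*(-114) = ((-4 + 2*I*√19)*(-130))*(-114) = (520 - 260*I*√19)*(-114) = -59280 + 29640*I*√19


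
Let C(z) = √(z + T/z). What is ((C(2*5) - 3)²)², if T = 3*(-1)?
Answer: (30 - √970)⁴/10000 ≈ 0.00017177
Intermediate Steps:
T = -3
C(z) = √(z - 3/z)
((C(2*5) - 3)²)² = ((√(2*5 - 3/(2*5)) - 3)²)² = ((√(10 - 3/10) - 3)²)² = ((√(97/10) - 3)²)² = ((√970/10 - 3)²)² = ((-3 + √970/10)²)² = (-3 + √970/10)⁴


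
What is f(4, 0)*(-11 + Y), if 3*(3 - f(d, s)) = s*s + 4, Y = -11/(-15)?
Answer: -154/9 ≈ -17.111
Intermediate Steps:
Y = 11/15 (Y = -11*(-1/15) = 11/15 ≈ 0.73333)
f(d, s) = 5/3 - s²/3 (f(d, s) = 3 - (s*s + 4)/3 = 3 - (s² + 4)/3 = 3 - (4 + s²)/3 = 3 + (-4/3 - s²/3) = 5/3 - s²/3)
f(4, 0)*(-11 + Y) = (5/3 - ⅓*0²)*(-11 + 11/15) = (5/3 - ⅓*0)*(-154/15) = (5/3 + 0)*(-154/15) = (5/3)*(-154/15) = -154/9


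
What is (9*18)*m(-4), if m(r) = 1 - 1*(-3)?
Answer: 648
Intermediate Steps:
m(r) = 4 (m(r) = 1 + 3 = 4)
(9*18)*m(-4) = (9*18)*4 = 162*4 = 648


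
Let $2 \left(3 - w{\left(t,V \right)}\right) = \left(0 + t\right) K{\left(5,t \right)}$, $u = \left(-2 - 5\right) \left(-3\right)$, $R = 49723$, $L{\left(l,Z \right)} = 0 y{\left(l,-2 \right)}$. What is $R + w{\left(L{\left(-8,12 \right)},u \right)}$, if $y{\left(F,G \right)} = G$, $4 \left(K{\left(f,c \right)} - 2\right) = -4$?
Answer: $49726$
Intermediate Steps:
$K{\left(f,c \right)} = 1$ ($K{\left(f,c \right)} = 2 + \frac{1}{4} \left(-4\right) = 2 - 1 = 1$)
$L{\left(l,Z \right)} = 0$ ($L{\left(l,Z \right)} = 0 \left(-2\right) = 0$)
$u = 21$ ($u = \left(-7\right) \left(-3\right) = 21$)
$w{\left(t,V \right)} = 3 - \frac{t}{2}$ ($w{\left(t,V \right)} = 3 - \frac{\left(0 + t\right) 1}{2} = 3 - \frac{t 1}{2} = 3 - \frac{t}{2}$)
$R + w{\left(L{\left(-8,12 \right)},u \right)} = 49723 + \left(3 - 0\right) = 49723 + \left(3 + 0\right) = 49723 + 3 = 49726$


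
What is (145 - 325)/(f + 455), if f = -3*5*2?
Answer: -36/85 ≈ -0.42353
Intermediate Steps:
f = -30 (f = -15*2 = -30)
(145 - 325)/(f + 455) = (145 - 325)/(-30 + 455) = -180/425 = -180*1/425 = -36/85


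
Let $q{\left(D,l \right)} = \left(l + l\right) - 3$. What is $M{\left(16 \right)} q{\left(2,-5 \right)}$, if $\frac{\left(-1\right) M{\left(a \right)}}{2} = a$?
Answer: $416$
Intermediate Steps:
$q{\left(D,l \right)} = -3 + 2 l$ ($q{\left(D,l \right)} = 2 l - 3 = -3 + 2 l$)
$M{\left(a \right)} = - 2 a$
$M{\left(16 \right)} q{\left(2,-5 \right)} = \left(-2\right) 16 \left(-3 + 2 \left(-5\right)\right) = - 32 \left(-3 - 10\right) = \left(-32\right) \left(-13\right) = 416$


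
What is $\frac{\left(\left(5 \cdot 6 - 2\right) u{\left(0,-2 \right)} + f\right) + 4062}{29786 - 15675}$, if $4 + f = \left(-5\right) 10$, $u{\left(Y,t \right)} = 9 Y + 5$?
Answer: $\frac{4148}{14111} \approx 0.29395$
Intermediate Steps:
$u{\left(Y,t \right)} = 5 + 9 Y$
$f = -54$ ($f = -4 - 50 = -54$)
$\frac{\left(\left(5 \cdot 6 - 2\right) u{\left(0,-2 \right)} + f\right) + 4062}{29786 - 15675} = \frac{\left(\left(5 \cdot 6 - 2\right) \left(5 + 9 \cdot 0\right) - 54\right) + 4062}{29786 - 15675} = \frac{\left(\left(30 - 2\right) \left(5 + 0\right) - 54\right) + 4062}{14111} = \left(\left(28 \cdot 5 - 54\right) + 4062\right) \frac{1}{14111} = \left(\left(140 - 54\right) + 4062\right) \frac{1}{14111} = \left(86 + 4062\right) \frac{1}{14111} = 4148 \cdot \frac{1}{14111} = \frac{4148}{14111}$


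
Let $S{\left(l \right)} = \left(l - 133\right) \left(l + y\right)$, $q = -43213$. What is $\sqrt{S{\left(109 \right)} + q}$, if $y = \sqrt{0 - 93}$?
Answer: $\sqrt{-45829 - 24 i \sqrt{93}} \approx 0.5406 - 214.08 i$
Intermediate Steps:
$y = i \sqrt{93}$ ($y = \sqrt{-93} = i \sqrt{93} \approx 9.6436 i$)
$S{\left(l \right)} = \left(-133 + l\right) \left(l + i \sqrt{93}\right)$ ($S{\left(l \right)} = \left(l - 133\right) \left(l + i \sqrt{93}\right) = \left(-133 + l\right) \left(l + i \sqrt{93}\right)$)
$\sqrt{S{\left(109 \right)} + q} = \sqrt{\left(109^{2} - 14497 - 133 i \sqrt{93} + i 109 \sqrt{93}\right) - 43213} = \sqrt{\left(11881 - 14497 - 133 i \sqrt{93} + 109 i \sqrt{93}\right) - 43213} = \sqrt{\left(-2616 - 24 i \sqrt{93}\right) - 43213} = \sqrt{-45829 - 24 i \sqrt{93}}$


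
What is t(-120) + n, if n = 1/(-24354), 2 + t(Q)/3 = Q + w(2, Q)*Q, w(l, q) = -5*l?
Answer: 78760835/24354 ≈ 3234.0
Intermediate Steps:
t(Q) = -6 - 27*Q (t(Q) = -6 + 3*(Q + (-5*2)*Q) = -6 + 3*(Q - 10*Q) = -6 + 3*(-9*Q) = -6 - 27*Q)
n = -1/24354 ≈ -4.1061e-5
t(-120) + n = (-6 - 27*(-120)) - 1/24354 = (-6 + 3240) - 1/24354 = 3234 - 1/24354 = 78760835/24354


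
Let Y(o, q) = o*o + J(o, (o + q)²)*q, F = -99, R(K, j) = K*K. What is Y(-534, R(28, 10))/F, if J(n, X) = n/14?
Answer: -85084/33 ≈ -2578.3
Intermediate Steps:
R(K, j) = K²
J(n, X) = n/14 (J(n, X) = n*(1/14) = n/14)
Y(o, q) = o² + o*q/14 (Y(o, q) = o*o + (o/14)*q = o² + o*q/14)
Y(-534, R(28, 10))/F = ((1/14)*(-534)*(28² + 14*(-534)))/(-99) = ((1/14)*(-534)*(784 - 7476))*(-1/99) = ((1/14)*(-534)*(-6692))*(-1/99) = 255252*(-1/99) = -85084/33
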